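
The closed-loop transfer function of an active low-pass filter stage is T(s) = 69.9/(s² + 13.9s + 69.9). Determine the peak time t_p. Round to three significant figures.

t_p ≈ 0.676 s

Matching coefficients with s² + 2ζω_n s + ω_n² gives ω_n² = 69.9 ⇒ ω_n = 8.36 rad/s, and ζ = 13.9/(2ω_n) = 0.831.
The damped frequency ω_d = ω_n√(1−ζ²) = 4.65 rad/s. Then t_p = π/ω_d = 0.676 s.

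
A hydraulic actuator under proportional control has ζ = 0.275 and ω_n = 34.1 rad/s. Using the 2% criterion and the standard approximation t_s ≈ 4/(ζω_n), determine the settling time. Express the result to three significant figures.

t_s ≈ 0.427 s

t_s ≈ 4/(ζω_n) = 4/(0.275 × 34.1) = 0.427 s.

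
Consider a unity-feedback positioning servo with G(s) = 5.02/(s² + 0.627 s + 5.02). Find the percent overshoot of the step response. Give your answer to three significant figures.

%OS ≈ 64.2%

Comparing the denominator to s² + 2ζω_n s + ω_n²: ω_n = √5.02 = 2.24 rad/s, and 2ζω_n = 0.627 so ζ = 0.627/(2·2.24) = 0.140.
Overshoot: exp(−π·0.140/√(1−0.140²)) = 0.642, i.e. 64.2%.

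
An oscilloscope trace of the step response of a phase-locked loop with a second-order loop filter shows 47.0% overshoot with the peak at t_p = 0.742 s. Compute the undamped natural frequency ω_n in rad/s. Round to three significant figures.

From the overshoot, ζ = −ln(OS)/√(π²+ln²(OS)) = 0.234.
t_p = π/ω_d ⇒ ω_d = 4.23 rad/s; then ω_n = ω_d/√(1−ζ²) = 4.35 rad/s.

ω_n ≈ 4.35 rad/s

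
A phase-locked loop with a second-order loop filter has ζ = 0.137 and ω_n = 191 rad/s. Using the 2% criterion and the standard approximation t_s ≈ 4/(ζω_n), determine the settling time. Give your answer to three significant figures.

t_s ≈ 0.153 s

t_s ≈ 4/(ζω_n) = 4/(0.137 × 191) = 0.153 s.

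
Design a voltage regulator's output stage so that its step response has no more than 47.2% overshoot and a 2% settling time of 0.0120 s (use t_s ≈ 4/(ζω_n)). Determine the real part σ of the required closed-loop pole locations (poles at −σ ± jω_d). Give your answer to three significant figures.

The settling-time spec alone fixes σ = ζω_n = 4/t_s = 4/0.0120 = 333.
(Overshoot then fixes ζ = 0.232 and hence ω_d = σ·√(1−ζ²)/ζ = 1390 rad/s.)

σ ≈ 333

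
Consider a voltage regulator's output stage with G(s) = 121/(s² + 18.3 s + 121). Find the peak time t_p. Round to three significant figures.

ω_n = √121 = 11.0 rad/s; ζ = 18.3/(2·11.0) = 0.832.
The damped frequency ω_d = ω_n√(1−ζ²) = 6.11 rad/s. Then t_p = π/ω_d = 0.515 s.

t_p ≈ 0.515 s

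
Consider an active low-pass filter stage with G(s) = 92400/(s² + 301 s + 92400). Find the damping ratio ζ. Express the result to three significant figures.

Comparing the denominator to s² + 2ζω_n s + ω_n²: ω_n = √92400 = 304 rad/s, and 2ζω_n = 301 so ζ = 301/(2·304) = 0.495.

ζ ≈ 0.495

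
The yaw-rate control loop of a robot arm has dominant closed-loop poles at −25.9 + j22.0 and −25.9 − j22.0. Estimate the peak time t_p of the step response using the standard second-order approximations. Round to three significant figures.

t_p ≈ 0.143 s

t_p = π/ω_d with ω_d = 22.0 (the imaginary part), so t_p = 0.143 s.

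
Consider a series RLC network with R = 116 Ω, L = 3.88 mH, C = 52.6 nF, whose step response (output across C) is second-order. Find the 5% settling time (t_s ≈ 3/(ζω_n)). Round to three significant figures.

t_s ≈ 0.000201 s

For a series RLC circuit (capacitor voltage as output), ω_n = 1/√(LC) = 1/√(3.88 mH · 52.6 nF) = 70000 rad/s.
ζ = (R/2)·√(C/L) = (116/2)·√(52.6 nF/3.88 mH) = 0.214.
t_s ≈ 3/(ζω_n) = 0.000201 s.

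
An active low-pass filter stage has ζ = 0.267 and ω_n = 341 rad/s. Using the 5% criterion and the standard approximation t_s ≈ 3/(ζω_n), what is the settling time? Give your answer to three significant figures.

t_s ≈ 0.0330 s

t_s ≈ 3/(ζω_n) = 3/(0.267 × 341) = 0.0330 s.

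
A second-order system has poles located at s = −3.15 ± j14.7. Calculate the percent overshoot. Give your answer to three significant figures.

%OS ≈ 51.0%

|pole| = ω_n = √(3.15² + 14.7²) = 15.0 rad/s; ζ = cos θ = σ/ω_n = 0.210.
Overshoot: exp(−π·0.210/√(1−0.210²)) = 0.510, i.e. 51.0%.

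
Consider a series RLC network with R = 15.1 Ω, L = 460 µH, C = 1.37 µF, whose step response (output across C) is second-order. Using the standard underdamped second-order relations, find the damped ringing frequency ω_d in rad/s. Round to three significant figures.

For a series RLC circuit (capacitor voltage as output), ω_n = 1/√(LC) = 1/√(460 µH · 1.37 µF) = 39800 rad/s.
ζ = (R/2)·√(C/L) = (15.1/2)·√(1.37 µF/460 µH) = 0.412.
ω_d = ω_n√(1−ζ²) = 36300 rad/s.

ω_d ≈ 36300 rad/s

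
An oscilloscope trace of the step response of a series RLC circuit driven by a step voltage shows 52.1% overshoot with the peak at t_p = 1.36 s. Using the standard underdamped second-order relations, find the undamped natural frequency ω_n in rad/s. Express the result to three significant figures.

From the overshoot, ζ = −ln(OS)/√(π²+ln²(OS)) = 0.203.
From t_p = π/ω_d, ω_d = π/1.36 = 2.31 rad/s, so ω_n = ω_d/√(1−ζ²) = 2.36 rad/s.

ω_n ≈ 2.36 rad/s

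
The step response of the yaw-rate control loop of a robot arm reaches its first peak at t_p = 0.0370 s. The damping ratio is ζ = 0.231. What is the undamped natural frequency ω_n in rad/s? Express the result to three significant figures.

ω_n ≈ 87.3 rad/s

Peak time t_p = π/ω_d, so ω_d = π/t_p = π/0.0370 = 84.9 rad/s.
ω_n = ω_d/√(1−ζ²) = 84.9/√0.947 = 87.3 rad/s.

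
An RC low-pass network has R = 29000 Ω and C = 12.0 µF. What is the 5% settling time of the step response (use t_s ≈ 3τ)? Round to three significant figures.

t_s ≈ 1.04 s

τ = RC = 29000 × 12.0 µF = 0.348 s.
t_s ≈ 3τ = 1.04 s.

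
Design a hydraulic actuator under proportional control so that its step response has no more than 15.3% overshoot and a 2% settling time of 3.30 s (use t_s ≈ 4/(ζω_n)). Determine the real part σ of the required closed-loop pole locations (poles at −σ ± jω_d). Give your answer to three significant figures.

The settling-time spec alone fixes σ = ζω_n = 4/t_s = 4/3.30 = 1.21.
(Overshoot then fixes ζ = 0.513 and hence ω_d = σ·√(1−ζ²)/ζ = 2.03 rad/s.)

σ ≈ 1.21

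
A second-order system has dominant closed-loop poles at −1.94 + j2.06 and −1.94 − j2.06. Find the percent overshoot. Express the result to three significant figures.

|pole| = ω_n = √(1.94² + 2.06²) = 2.83 rad/s; ζ = cos θ = σ/ω_n = 0.686.
Overshoot: exp(−π·0.686/√(1−0.686²)) = 0.0519, i.e. 5.19%.

%OS ≈ 5.19%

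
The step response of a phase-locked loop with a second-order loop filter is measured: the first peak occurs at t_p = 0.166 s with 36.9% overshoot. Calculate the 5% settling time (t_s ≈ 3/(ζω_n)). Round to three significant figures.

t_s ≈ 0.500 s

ζ from %OS: ζ = |ln 0.369|/√(π²+ln²0.369) = 0.302.
From t_p = π/ω_d, ω_d = π/0.166 = 18.9 rad/s, so ω_n = ω_d/√(1−ζ²) = 19.9 rad/s.
t_s ≈ 3/(ζω_n) = 3/(0.302·19.9) = 0.500 s.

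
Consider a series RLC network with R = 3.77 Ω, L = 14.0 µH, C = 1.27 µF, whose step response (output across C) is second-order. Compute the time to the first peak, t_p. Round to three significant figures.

t_p ≈ 0.0000161 s

For a series RLC circuit (capacitor voltage as output), ω_n = 1/√(LC) = 1/√(14.0 µH · 1.27 µF) = 237000 rad/s.
ζ = (R/2)·√(C/L) = (3.77/2)·√(1.27 µF/14.0 µH) = 0.568.
ω_d = 237000·√(1 − 0.568²) = 195000 rad/s. t_p = π/ω_d = 0.0000161 s.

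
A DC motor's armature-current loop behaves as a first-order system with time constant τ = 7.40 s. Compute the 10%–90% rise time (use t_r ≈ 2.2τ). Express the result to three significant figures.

t_r ≈ 16.3 s

t_r ≈ 2.2τ = 16.3 s.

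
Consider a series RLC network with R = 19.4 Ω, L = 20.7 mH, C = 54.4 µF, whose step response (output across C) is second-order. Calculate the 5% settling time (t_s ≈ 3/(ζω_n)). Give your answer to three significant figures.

For a series RLC circuit (capacitor voltage as output), ω_n = 1/√(LC) = 1/√(20.7 mH · 54.4 µF) = 942 rad/s.
ζ = (R/2)·√(C/L) = (19.4/2)·√(54.4 µF/20.7 mH) = 0.497.
t_s ≈ 3/(ζω_n) = 0.00640 s.

t_s ≈ 0.00640 s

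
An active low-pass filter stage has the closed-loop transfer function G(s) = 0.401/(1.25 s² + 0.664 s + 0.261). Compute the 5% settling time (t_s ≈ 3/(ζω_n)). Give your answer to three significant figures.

Dividing through by 1.25: denominator becomes s² + 0.5312 s + 0.2088.
So ω_n = √0.2088 = 0.457 rad/s and ζ = 0.5312/(2·0.457) = 0.581.
t_s ≈ 3/(ζω_n) = 11.3 s.

t_s ≈ 11.3 s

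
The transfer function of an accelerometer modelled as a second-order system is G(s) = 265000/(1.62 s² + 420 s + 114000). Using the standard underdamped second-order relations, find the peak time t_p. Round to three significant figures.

t_p ≈ 0.0136 s

Dividing through by 1.62: denominator becomes s² + 259.3 s + 70370.
So ω_n = √70370 = 265 rad/s and ζ = 259.3/(2·265) = 0.489.
The damped frequency ω_d = ω_n√(1−ζ²) = 231 rad/s. t_p = π/ω_d = 0.0136 s.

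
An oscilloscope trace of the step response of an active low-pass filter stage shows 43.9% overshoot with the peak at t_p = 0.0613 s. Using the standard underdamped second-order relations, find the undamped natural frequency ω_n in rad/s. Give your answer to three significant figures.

ω_n ≈ 53.0 rad/s

From the overshoot, ζ = −ln(OS)/√(π²+ln²(OS)) = 0.253.
From t_p = π/ω_d, ω_d = π/0.0613 = 51.2 rad/s, so ω_n = ω_d/√(1−ζ²) = 53.0 rad/s.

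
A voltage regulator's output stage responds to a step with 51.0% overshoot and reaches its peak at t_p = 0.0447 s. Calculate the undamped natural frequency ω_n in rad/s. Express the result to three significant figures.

The overshoot fixes ζ = −ln(OS)/√(π²+ln²(OS)) = 0.210.
t_p = π/ω_d ⇒ ω_d = 70.3 rad/s; then ω_n = ω_d/√(1−ζ²) = 71.9 rad/s.

ω_n ≈ 71.9 rad/s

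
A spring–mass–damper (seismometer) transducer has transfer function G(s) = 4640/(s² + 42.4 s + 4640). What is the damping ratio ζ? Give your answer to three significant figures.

ω_n = √4640 = 68.1 rad/s; ζ = 42.4/(2·68.1) = 0.311.

ζ ≈ 0.311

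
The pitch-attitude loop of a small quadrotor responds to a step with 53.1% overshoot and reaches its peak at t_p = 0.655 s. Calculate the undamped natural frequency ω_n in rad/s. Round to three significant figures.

ζ from %OS: ζ = |ln 0.531|/√(π²+ln²0.531) = 0.198.
t_p = π/ω_d ⇒ ω_d = 4.80 rad/s; then ω_n = ω_d/√(1−ζ²) = 4.89 rad/s.

ω_n ≈ 4.89 rad/s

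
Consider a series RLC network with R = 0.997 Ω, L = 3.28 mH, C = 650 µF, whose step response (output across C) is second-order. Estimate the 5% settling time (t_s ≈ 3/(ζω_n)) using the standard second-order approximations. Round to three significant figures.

t_s ≈ 0.0197 s

For a series RLC circuit (capacitor voltage as output), ω_n = 1/√(LC) = 1/√(3.28 mH · 650 µF) = 685 rad/s.
ζ = (R/2)·√(C/L) = (0.997/2)·√(650 µF/3.28 mH) = 0.222.
t_s ≈ 3/(ζω_n) = 0.0197 s.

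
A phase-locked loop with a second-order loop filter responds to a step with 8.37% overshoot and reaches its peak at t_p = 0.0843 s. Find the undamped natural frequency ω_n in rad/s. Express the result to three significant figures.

ω_n ≈ 47.5 rad/s

The overshoot fixes ζ = −ln(OS)/√(π²+ln²(OS)) = 0.620.
From t_p = π/ω_d, ω_d = π/0.0843 = 37.3 rad/s, so ω_n = ω_d/√(1−ζ²) = 47.5 rad/s.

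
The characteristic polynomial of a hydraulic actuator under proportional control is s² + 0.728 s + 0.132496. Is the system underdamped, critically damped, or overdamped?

a² − 4b = 0.728² − 4·0.132496 = 0 (repeated real root); the system is critically damped.

critically damped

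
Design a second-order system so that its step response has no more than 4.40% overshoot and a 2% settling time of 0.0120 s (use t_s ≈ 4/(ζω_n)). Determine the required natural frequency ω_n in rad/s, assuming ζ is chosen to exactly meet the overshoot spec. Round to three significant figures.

ω_n ≈ 473 rad/s

Inverting the overshoot relation: ζ = |ln 0.0440|/√(π² + ln²0.0440) = 0.705.
From t_s ≈ 4/(ζω_n): ω_n = 4/(ζ·t_s) = 4/(0.705·0.0120) = 473 rad/s.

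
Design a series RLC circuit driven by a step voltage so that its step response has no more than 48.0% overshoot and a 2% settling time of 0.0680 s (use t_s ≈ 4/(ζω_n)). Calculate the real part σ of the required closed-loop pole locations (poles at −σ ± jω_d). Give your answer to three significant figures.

σ ≈ 58.8

The settling-time spec alone fixes σ = ζω_n = 4/t_s = 4/0.0680 = 58.8.
(Overshoot then fixes ζ = 0.228 and hence ω_d = σ·√(1−ζ²)/ζ = 252 rad/s.)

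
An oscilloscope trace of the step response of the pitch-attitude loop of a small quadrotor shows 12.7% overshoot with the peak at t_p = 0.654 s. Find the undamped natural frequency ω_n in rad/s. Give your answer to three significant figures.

ω_n ≈ 5.75 rad/s

The overshoot fixes ζ = −ln(OS)/√(π²+ln²(OS)) = 0.549.
From t_p = π/ω_d, ω_d = π/0.654 = 4.80 rad/s, so ω_n = ω_d/√(1−ζ²) = 5.75 rad/s.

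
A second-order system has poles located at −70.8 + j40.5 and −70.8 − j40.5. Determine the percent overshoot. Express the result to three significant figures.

The poles are at −σ ± jω_d with σ = 70.8 and ω_d = 40.5, so ω_n = √(σ²+ω_d²) = 81.6 rad/s and ζ = σ/ω_n = 0.868.
Overshoot: exp(−π·0.868/√(1−0.868²)) = 0.00412, i.e. 0.412%.

%OS ≈ 0.412%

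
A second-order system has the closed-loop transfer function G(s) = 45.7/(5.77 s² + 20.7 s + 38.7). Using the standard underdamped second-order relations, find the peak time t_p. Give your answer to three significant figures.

Dividing through by 5.77: denominator becomes s² + 3.588 s + 6.707.
So ω_n = √6.707 = 2.59 rad/s and ζ = 3.588/(2·2.59) = 0.693.
ω_d = ω_n√(1−ζ²) = 1.87 rad/s. t_p = π/ω_d = 1.68 s.

t_p ≈ 1.68 s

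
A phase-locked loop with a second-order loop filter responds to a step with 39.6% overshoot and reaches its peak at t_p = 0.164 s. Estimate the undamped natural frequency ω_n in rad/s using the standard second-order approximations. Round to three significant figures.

ω_n ≈ 20.0 rad/s

From the overshoot, ζ = −ln(OS)/√(π²+ln²(OS)) = 0.283.
From t_p = π/ω_d, ω_d = π/0.164 = 19.2 rad/s, so ω_n = ω_d/√(1−ζ²) = 20.0 rad/s.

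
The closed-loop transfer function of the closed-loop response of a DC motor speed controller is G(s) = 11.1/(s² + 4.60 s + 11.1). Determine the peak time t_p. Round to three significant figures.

t_p ≈ 1.30 s

Matching coefficients with s² + 2ζω_n s + ω_n² gives ω_n² = 11.1 ⇒ ω_n = 3.33 rad/s, and ζ = 4.60/(2ω_n) = 0.690.
ω_d = ω_n√(1−ζ²) = 2.41 rad/s. Then t_p = π/ω_d = 1.30 s.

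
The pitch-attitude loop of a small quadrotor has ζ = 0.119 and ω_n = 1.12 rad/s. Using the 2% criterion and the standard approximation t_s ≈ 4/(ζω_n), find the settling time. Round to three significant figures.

t_s ≈ 4/(ζω_n) = 4/(0.119 × 1.12) = 30.0 s.

t_s ≈ 30.0 s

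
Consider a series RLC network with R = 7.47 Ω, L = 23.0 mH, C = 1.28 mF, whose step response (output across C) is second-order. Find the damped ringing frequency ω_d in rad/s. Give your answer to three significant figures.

For a series RLC circuit (capacitor voltage as output), ω_n = 1/√(LC) = 1/√(23.0 mH · 1.28 mF) = 184 rad/s.
ζ = (R/2)·√(C/L) = (7.47/2)·√(1.28 mF/23.0 mH) = 0.881.
The damped frequency ω_d = ω_n√(1−ζ²) = 87.2 rad/s.

ω_d ≈ 87.2 rad/s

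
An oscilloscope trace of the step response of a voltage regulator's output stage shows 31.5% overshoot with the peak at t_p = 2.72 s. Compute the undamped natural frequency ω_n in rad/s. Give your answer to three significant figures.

ω_n ≈ 1.23 rad/s

From the overshoot, ζ = −ln(OS)/√(π²+ln²(OS)) = 0.345.
From t_p = π/ω_d, ω_d = π/2.72 = 1.15 rad/s, so ω_n = ω_d/√(1−ζ²) = 1.23 rad/s.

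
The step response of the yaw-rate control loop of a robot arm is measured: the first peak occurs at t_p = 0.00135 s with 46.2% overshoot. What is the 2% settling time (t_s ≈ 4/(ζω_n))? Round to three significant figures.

ζ from %OS: ζ = |ln 0.462|/√(π²+ln²0.462) = 0.239.
From t_p = π/ω_d, ω_d = π/0.00135 = 2330 rad/s, so ω_n = ω_d/√(1−ζ²) = 2400 rad/s.
t_s ≈ 4/(ζω_n) = 4/(0.239·2400) = 0.00699 s.

t_s ≈ 0.00699 s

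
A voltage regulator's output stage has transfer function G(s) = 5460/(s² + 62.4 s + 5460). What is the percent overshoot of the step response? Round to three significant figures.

%OS ≈ 23.1%

Comparing the denominator to s² + 2ζω_n s + ω_n²: ω_n = √5460 = 73.9 rad/s, and 2ζω_n = 62.4 so ζ = 62.4/(2·73.9) = 0.422.
Overshoot: exp(−π·0.422/√(1−0.422²)) = 0.231, i.e. 23.1%.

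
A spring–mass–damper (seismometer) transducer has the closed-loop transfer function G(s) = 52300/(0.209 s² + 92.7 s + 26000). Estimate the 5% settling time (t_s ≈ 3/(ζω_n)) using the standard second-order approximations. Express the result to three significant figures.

t_s ≈ 0.0135 s

Dividing through by 0.209: denominator becomes s² + 443.5 s + 124400.
So ω_n = √124400 = 353 rad/s and ζ = 443.5/(2·353) = 0.629.
t_s ≈ 3/(ζω_n) = 0.0135 s.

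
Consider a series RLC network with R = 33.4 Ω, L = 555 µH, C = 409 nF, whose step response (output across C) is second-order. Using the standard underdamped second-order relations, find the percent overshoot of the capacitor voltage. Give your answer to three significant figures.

%OS ≈ 20.2%

For a series RLC circuit (capacitor voltage as output), ω_n = 1/√(LC) = 1/√(555 µH · 409 nF) = 66400 rad/s.
ζ = (R/2)·√(C/L) = (33.4/2)·√(409 nF/555 µH) = 0.453.
%OS = 100 e^{−πζ/√(1−ζ²)} with ζ = 0.453 gives 20.2%.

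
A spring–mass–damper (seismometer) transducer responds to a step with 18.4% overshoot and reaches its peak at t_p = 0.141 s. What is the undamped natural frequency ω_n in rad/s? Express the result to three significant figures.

From the overshoot, ζ = −ln(OS)/√(π²+ln²(OS)) = 0.474.
From t_p = π/ω_d, ω_d = π/0.141 = 22.3 rad/s, so ω_n = ω_d/√(1−ζ²) = 25.3 rad/s.

ω_n ≈ 25.3 rad/s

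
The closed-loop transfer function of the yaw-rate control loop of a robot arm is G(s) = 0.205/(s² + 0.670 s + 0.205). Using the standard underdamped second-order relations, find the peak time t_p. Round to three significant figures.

t_p ≈ 10.3 s

Matching coefficients with s² + 2ζω_n s + ω_n² gives ω_n² = 0.205 ⇒ ω_n = 0.453 rad/s, and ζ = 0.670/(2ω_n) = 0.740.
ω_d = ω_n√(1−ζ²) = 0.305 rad/s. Then t_p = π/ω_d = 10.3 s.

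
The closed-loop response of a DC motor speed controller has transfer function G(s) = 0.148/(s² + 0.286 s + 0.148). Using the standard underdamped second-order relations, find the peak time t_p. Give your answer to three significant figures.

ω_n = √0.148 = 0.385 rad/s; ζ = 0.286/(2·0.385) = 0.372.
ω_d = ω_n√(1−ζ²) = 0.357 rad/s. Then t_p = π/ω_d = 8.80 s.

t_p ≈ 8.80 s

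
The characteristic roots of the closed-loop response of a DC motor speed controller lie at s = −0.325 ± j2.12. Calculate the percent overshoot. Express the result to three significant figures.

%OS ≈ 61.8%

With σ = 0.325, ω_d = 2.12: ω_n = √(σ²+ω_d²) = 2.14 rad/s, ζ = σ/ω_n = 0.152.
%OS = 100 e^{−πζ/√(1−ζ²)} with ζ = 0.152 gives 61.8%.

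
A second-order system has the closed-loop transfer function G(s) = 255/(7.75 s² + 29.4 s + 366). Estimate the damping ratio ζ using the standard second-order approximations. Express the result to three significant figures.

ζ ≈ 0.276

Dividing through by 7.75: denominator becomes s² + 3.794 s + 47.23.
So ω_n = √47.23 = 6.87 rad/s and ζ = 3.794/(2·6.87) = 0.276.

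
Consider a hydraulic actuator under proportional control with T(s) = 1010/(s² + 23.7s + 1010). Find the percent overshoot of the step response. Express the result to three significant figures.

%OS ≈ 28.3%

Matching coefficients with s² + 2ζω_n s + ω_n² gives ω_n² = 1010 ⇒ ω_n = 31.8 rad/s, and ζ = 23.7/(2ω_n) = 0.373.
Overshoot: exp(−π·0.373/√(1−0.373²)) = 0.283, i.e. 28.3%.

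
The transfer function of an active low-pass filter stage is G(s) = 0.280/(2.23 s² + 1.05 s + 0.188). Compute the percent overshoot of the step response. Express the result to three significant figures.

%OS ≈ 1.29%

Dividing through by 2.23: denominator becomes s² + 0.4709 s + 0.08430.
So ω_n = √0.08430 = 0.290 rad/s and ζ = 0.4709/(2·0.290) = 0.811.
Overshoot: exp(−π·0.811/√(1−0.811²)) = 0.0129, i.e. 1.29%.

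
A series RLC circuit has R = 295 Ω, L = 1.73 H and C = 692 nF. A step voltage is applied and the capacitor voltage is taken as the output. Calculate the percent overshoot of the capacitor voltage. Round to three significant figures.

%OS ≈ 74.5%

For a series RLC circuit (capacitor voltage as output), ω_n = 1/√(LC) = 1/√(1.73 H · 692 nF) = 914 rad/s.
ζ = (R/2)·√(C/L) = (295/2)·√(692 nF/1.73 H) = 0.0933.
%OS = 100·exp(−πζ/√(1−ζ²)) = 74.5%.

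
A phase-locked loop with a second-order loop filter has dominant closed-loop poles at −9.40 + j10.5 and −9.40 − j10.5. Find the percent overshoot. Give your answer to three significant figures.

%OS ≈ 6.01%

With σ = 9.40, ω_d = 10.5: ω_n = √(σ²+ω_d²) = 14.1 rad/s, ζ = σ/ω_n = 0.667.
%OS = 100·exp(−πζ/√(1−ζ²)) = 6.01%.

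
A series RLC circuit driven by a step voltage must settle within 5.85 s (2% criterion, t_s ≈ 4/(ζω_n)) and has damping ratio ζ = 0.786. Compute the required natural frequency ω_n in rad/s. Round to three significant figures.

ω_n ≈ 0.870 rad/s

Rearranging t_s ≈ 4/(ζω_n) gives ω_n = 4/(ζ·t_s) = 4/(0.786 × 5.85) = 0.870 rad/s.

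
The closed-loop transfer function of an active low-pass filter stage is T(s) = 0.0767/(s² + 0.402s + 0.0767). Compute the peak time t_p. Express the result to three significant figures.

t_p ≈ 16.5 s

ω_n = √0.0767 = 0.277 rad/s; ζ = 0.402/(2·0.277) = 0.726.
ω_d = 0.277·√(1 − 0.726²) = 0.191 rad/s. Then t_p = π/ω_d = 16.5 s.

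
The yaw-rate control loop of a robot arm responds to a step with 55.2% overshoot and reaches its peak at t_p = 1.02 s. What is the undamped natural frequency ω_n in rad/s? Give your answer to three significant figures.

ω_n ≈ 3.13 rad/s

ζ from %OS: ζ = |ln 0.552|/√(π²+ln²0.552) = 0.186.
From t_p = π/ω_d, ω_d = π/1.02 = 3.08 rad/s, so ω_n = ω_d/√(1−ζ²) = 3.13 rad/s.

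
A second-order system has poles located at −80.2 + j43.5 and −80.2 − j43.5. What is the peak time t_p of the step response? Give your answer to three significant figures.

t_p = π/ω_d with ω_d = 43.5 (the imaginary part), so t_p = 0.0722 s.

t_p ≈ 0.0722 s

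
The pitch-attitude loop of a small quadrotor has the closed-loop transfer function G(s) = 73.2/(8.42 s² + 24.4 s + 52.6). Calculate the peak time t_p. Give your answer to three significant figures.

Dividing through by 8.42: denominator becomes s² + 2.898 s + 6.247.
So ω_n = √6.247 = 2.50 rad/s and ζ = 2.898/(2·2.50) = 0.580.
ω_d = ω_n√(1−ζ²) = 2.04 rad/s. t_p = π/ω_d = 1.54 s.

t_p ≈ 1.54 s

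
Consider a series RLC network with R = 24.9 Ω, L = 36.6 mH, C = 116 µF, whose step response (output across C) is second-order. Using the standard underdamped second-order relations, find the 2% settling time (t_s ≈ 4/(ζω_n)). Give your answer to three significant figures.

t_s ≈ 0.0118 s

For a series RLC circuit (capacitor voltage as output), ω_n = 1/√(LC) = 1/√(36.6 mH · 116 µF) = 485 rad/s.
ζ = (R/2)·√(C/L) = (24.9/2)·√(116 µF/36.6 mH) = 0.701.
t_s ≈ 4/(ζω_n) = 0.0118 s.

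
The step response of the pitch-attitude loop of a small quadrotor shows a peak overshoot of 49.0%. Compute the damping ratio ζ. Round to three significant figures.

From %OS = 100·exp(−πζ/√(1−ζ²)), invert to get ζ = −ln(OS)/√(π² + ln²(OS)) with OS = 0.490.
−ln 0.490 = 0.7133, so ζ = 0.7133/√(π² + 0.5089) = 0.221.

ζ ≈ 0.221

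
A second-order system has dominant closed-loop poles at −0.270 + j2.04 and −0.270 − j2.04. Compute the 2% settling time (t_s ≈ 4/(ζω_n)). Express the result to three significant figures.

For poles at −σ ± jω_d, ζω_n = σ = 0.270, so t_s ≈ 4/σ = 14.8 s.

t_s ≈ 14.8 s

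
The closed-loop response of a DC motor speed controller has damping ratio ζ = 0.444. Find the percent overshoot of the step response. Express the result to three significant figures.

For an underdamped second-order system, %OS = 100·exp(−πζ/√(1−ζ²)).
πζ/√(1−ζ²) = π·0.444/√(1−0.197) = 1.557, so %OS = 100·e^(−1.557) = 21.1%.

%OS ≈ 21.1%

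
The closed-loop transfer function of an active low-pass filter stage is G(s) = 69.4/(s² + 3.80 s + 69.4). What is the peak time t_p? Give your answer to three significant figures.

t_p ≈ 0.387 s

Matching coefficients with s² + 2ζω_n s + ω_n² gives ω_n² = 69.4 ⇒ ω_n = 8.33 rad/s, and ζ = 3.80/(2ω_n) = 0.228.
The damped frequency ω_d = ω_n√(1−ζ²) = 8.11 rad/s. Then t_p = π/ω_d = 0.387 s.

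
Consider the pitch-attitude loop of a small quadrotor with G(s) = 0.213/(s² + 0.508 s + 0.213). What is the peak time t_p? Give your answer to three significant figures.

t_p ≈ 8.15 s

ω_n = √0.213 = 0.462 rad/s; ζ = 0.508/(2·0.462) = 0.550.
ω_d = ω_n√(1−ζ²) = 0.385 rad/s. Then t_p = π/ω_d = 8.15 s.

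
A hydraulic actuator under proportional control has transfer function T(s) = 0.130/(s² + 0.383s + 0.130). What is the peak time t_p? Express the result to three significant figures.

Matching coefficients with s² + 2ζω_n s + ω_n² gives ω_n² = 0.130 ⇒ ω_n = 0.361 rad/s, and ζ = 0.383/(2ω_n) = 0.531.
ω_d = ω_n√(1−ζ²) = 0.305 rad/s. Then t_p = π/ω_d = 10.3 s.

t_p ≈ 10.3 s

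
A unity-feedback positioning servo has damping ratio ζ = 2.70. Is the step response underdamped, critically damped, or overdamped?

overdamped

Since ζ = 2.70 > 1, the system is overdamped.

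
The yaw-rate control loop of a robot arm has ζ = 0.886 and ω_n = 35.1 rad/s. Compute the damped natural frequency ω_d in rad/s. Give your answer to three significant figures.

ω_d = ω_n√(1−ζ²) = 35.1·√0.215 = 16.3 rad/s.

ω_d ≈ 16.3 rad/s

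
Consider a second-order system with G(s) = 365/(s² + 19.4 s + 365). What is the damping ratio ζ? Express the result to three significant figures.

ω_n = √365 = 19.1 rad/s; ζ = 19.4/(2·19.1) = 0.508.

ζ ≈ 0.508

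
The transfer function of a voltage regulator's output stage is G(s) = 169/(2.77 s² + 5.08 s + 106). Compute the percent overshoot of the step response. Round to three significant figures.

Dividing through by 2.77: denominator becomes s² + 1.834 s + 38.27.
So ω_n = √38.27 = 6.19 rad/s and ζ = 1.834/(2·6.19) = 0.148.
Overshoot: exp(−π·0.148/√(1−0.148²)) = 0.624, i.e. 62.4%.

%OS ≈ 62.4%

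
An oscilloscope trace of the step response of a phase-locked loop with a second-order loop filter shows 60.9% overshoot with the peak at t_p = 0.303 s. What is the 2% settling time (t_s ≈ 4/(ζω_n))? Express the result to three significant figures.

t_s ≈ 2.44 s

The overshoot fixes ζ = −ln(OS)/√(π²+ln²(OS)) = 0.156.
From t_p = π/ω_d, ω_d = π/0.303 = 10.4 rad/s, so ω_n = ω_d/√(1−ζ²) = 10.5 rad/s.
t_s ≈ 4/(ζω_n) = 4/(0.156·10.5) = 2.44 s.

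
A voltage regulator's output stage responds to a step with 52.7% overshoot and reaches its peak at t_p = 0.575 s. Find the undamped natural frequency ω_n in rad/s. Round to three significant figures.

The overshoot fixes ζ = −ln(OS)/√(π²+ln²(OS)) = 0.200.
t_p = π/ω_d ⇒ ω_d = 5.46 rad/s; then ω_n = ω_d/√(1−ζ²) = 5.58 rad/s.

ω_n ≈ 5.58 rad/s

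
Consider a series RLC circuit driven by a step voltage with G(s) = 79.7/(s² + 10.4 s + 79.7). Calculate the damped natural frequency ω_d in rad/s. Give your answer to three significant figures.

ω_d ≈ 7.26 rad/s

Comparing the denominator to s² + 2ζω_n s + ω_n²: ω_n = √79.7 = 8.93 rad/s, and 2ζω_n = 10.4 so ζ = 10.4/(2·8.93) = 0.582.
The damped frequency ω_d = ω_n√(1−ζ²) = 7.26 rad/s.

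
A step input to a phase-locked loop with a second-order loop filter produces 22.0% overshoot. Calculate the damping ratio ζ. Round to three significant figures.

Inverting the overshoot relation: ζ = |ln 0.220|/√(π² + ln²0.220) = 0.434.

ζ ≈ 0.434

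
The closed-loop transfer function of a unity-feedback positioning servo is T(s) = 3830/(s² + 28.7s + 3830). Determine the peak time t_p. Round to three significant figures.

ω_n = √3830 = 61.9 rad/s; ζ = 28.7/(2·61.9) = 0.232.
ω_d = 61.9·√(1 − 0.232²) = 60.2 rad/s. Then t_p = π/ω_d = 0.0522 s.

t_p ≈ 0.0522 s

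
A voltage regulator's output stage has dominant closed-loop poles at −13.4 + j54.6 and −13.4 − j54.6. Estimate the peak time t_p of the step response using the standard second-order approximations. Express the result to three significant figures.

t_p = π/ω_d with ω_d = 54.6 (the imaginary part), so t_p = 0.0575 s.

t_p ≈ 0.0575 s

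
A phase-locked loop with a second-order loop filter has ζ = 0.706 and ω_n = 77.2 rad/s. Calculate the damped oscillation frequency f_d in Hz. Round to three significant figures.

f_d ≈ 8.70 Hz

ω_d = ω_n√(1−ζ²) = 77.2·√0.502 = 54.7 rad/s.
f_d = ω_d/(2π) = 8.70 Hz.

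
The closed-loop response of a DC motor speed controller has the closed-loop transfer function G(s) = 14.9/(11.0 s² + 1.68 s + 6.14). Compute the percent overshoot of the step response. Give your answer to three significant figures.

%OS ≈ 72.4%

Dividing through by 11.0: denominator becomes s² + 0.1527 s + 0.5582.
So ω_n = √0.5582 = 0.747 rad/s and ζ = 0.1527/(2·0.747) = 0.102.
%OS = 100 e^{−πζ/√(1−ζ²)} with ζ = 0.102 gives 72.4%.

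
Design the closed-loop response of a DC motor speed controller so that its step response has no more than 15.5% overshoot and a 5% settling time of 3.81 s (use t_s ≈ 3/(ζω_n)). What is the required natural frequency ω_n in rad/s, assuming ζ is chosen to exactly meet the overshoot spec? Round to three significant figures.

ω_n ≈ 1.54 rad/s

Inverting the overshoot relation: ζ = |ln 0.155|/√(π² + ln²0.155) = 0.510.
Then ω_n = 3/(ζ t_s) = 3/(0.510 × 3.81) = 1.54 rad/s.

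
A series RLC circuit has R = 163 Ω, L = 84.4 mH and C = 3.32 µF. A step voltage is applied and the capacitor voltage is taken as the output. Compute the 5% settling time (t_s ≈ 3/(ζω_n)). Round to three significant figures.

For a series RLC circuit (capacitor voltage as output), ω_n = 1/√(LC) = 1/√(84.4 mH · 3.32 µF) = 1890 rad/s.
ζ = (R/2)·√(C/L) = (163/2)·√(3.32 µF/84.4 mH) = 0.511.
t_s ≈ 3/(ζω_n) = 0.00311 s.

t_s ≈ 0.00311 s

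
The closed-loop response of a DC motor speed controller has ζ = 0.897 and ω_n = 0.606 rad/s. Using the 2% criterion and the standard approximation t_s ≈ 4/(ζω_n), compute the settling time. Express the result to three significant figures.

t_s ≈ 4/(ζω_n) = 4/(0.897 × 0.606) = 7.36 s.

t_s ≈ 7.36 s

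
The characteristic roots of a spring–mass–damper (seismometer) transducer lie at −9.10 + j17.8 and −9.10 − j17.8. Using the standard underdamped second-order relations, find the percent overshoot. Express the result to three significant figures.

%OS ≈ 20.1%

The poles are at −σ ± jω_d with σ = 9.10 and ω_d = 17.8, so ω_n = √(σ²+ω_d²) = 20.0 rad/s and ζ = σ/ω_n = 0.455.
%OS = 100·exp(−πζ/√(1−ζ²)) = 20.1%.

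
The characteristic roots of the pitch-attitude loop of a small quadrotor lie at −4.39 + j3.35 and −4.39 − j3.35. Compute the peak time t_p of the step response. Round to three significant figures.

t_p ≈ 0.938 s

t_p = π/ω_d with ω_d = 3.35 (the imaginary part), so t_p = 0.938 s.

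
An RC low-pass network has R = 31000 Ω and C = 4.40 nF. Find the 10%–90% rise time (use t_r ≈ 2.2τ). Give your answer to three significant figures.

t_r ≈ 0.000300 s

τ = RC = 31000 × 4.40 nF = 0.000136 s.
t_r ≈ 2.2τ = 0.000300 s.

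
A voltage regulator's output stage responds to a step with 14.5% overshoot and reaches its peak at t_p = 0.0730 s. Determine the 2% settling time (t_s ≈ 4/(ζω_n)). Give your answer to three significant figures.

The overshoot fixes ζ = −ln(OS)/√(π²+ln²(OS)) = 0.524.
t_p = π/ω_d ⇒ ω_d = 43.0 rad/s; then ω_n = ω_d/√(1−ζ²) = 50.5 rad/s.
t_s ≈ 4/(ζω_n) = 4/(0.524·50.5) = 0.151 s.

t_s ≈ 0.151 s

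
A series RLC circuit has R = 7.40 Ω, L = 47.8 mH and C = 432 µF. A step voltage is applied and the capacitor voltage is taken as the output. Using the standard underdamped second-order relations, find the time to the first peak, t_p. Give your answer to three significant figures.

For a series RLC circuit (capacitor voltage as output), ω_n = 1/√(LC) = 1/√(47.8 mH · 432 µF) = 220 rad/s.
ζ = (R/2)·√(C/L) = (7.40/2)·√(432 µF/47.8 mH) = 0.352.
ω_d = 220·√(1 − 0.352²) = 206 rad/s. t_p = π/ω_d = 0.0153 s.

t_p ≈ 0.0153 s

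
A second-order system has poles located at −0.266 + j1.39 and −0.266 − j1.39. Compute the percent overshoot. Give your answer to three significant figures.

The poles are at −σ ± jω_d with σ = 0.266 and ω_d = 1.39, so ω_n = √(σ²+ω_d²) = 1.42 rad/s and ζ = σ/ω_n = 0.188.
Overshoot: exp(−π·0.188/√(1−0.188²)) = 0.548, i.e. 54.8%.

%OS ≈ 54.8%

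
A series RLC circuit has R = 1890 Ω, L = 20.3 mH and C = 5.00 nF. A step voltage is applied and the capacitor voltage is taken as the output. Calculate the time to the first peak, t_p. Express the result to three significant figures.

For a series RLC circuit (capacitor voltage as output), ω_n = 1/√(LC) = 1/√(20.3 mH · 5.00 nF) = 99300 rad/s.
ζ = (R/2)·√(C/L) = (1890/2)·√(5.00 nF/20.3 mH) = 0.469.
The damped frequency ω_d = ω_n√(1−ζ²) = 87700 rad/s. t_p = π/ω_d = 0.0000358 s.

t_p ≈ 0.0000358 s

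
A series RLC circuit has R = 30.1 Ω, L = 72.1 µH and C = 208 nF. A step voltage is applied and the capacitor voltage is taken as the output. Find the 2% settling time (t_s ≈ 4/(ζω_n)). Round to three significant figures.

For a series RLC circuit (capacitor voltage as output), ω_n = 1/√(LC) = 1/√(72.1 µH · 208 nF) = 258000 rad/s.
ζ = (R/2)·√(C/L) = (30.1/2)·√(208 nF/72.1 µH) = 0.808.
t_s ≈ 4/(ζω_n) = 0.0000192 s.

t_s ≈ 0.0000192 s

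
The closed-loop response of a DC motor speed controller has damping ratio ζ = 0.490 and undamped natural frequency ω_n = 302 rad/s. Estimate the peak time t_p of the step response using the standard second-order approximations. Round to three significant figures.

t_p ≈ 0.0119 s

The damped frequency is ω_d = ω_n√(1−ζ²) = 302·√(1−0.240) = 263 rad/s.
Peak time t_p = π/ω_d = π/263 = 0.0119 s.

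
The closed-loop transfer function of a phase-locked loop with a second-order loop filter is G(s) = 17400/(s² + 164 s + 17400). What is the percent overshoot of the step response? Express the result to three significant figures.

Comparing the denominator to s² + 2ζω_n s + ω_n²: ω_n = √17400 = 132 rad/s, and 2ζω_n = 164 so ζ = 164/(2·132) = 0.622.
%OS = 100·exp(−πζ/√(1−ζ²)) = 8.26%.

%OS ≈ 8.26%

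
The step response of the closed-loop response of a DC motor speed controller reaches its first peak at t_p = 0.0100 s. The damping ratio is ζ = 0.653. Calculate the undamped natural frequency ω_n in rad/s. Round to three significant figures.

Peak time t_p = π/ω_d, so ω_d = π/t_p = π/0.0100 = 314 rad/s.
ω_n = ω_d/√(1−ζ²) = 314/√0.574 = 415 rad/s.

ω_n ≈ 415 rad/s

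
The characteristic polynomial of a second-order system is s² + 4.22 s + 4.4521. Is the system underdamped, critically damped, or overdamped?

critically damped

a² − 4b = 4.22² − 4·4.4521 = 0 (repeated real root); the system is critically damped.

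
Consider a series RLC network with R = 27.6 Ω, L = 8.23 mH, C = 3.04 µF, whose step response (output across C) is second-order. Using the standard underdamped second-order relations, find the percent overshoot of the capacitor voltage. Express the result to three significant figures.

%OS ≈ 42.1%

For a series RLC circuit (capacitor voltage as output), ω_n = 1/√(LC) = 1/√(8.23 mH · 3.04 µF) = 6320 rad/s.
ζ = (R/2)·√(C/L) = (27.6/2)·√(3.04 µF/8.23 mH) = 0.265.
%OS = 100·exp(−πζ/√(1−ζ²)) = 42.1%.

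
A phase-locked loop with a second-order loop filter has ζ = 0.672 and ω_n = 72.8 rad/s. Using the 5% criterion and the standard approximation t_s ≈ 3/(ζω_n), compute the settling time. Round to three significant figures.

t_s ≈ 0.0613 s

t_s ≈ 3/(ζω_n) = 3/(0.672 × 72.8) = 0.0613 s.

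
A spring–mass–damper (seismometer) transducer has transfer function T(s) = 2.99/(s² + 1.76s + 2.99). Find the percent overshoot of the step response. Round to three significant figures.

%OS ≈ 15.6%

ω_n = √2.99 = 1.73 rad/s; ζ = 1.76/(2·1.73) = 0.509.
%OS = 100·exp(−πζ/√(1−ζ²)) = 15.6%.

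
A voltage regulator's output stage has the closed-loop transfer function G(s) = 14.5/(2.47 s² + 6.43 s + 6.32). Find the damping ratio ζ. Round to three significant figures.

ζ ≈ 0.814

Dividing through by 2.47: denominator becomes s² + 2.603 s + 2.559.
So ω_n = √2.559 = 1.60 rad/s and ζ = 2.603/(2·1.60) = 0.814.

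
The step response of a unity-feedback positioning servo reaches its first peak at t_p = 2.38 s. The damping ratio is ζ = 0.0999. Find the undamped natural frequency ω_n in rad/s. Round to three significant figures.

Peak time t_p = π/ω_d, so ω_d = π/t_p = π/2.38 = 1.32 rad/s.
ω_n = ω_d/√(1−ζ²) = 1.32/√0.990 = 1.33 rad/s.

ω_n ≈ 1.33 rad/s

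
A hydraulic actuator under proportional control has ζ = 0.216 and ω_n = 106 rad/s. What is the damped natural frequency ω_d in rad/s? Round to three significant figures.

ω_d = ω_n√(1−ζ²) = 106·√0.953 = 103 rad/s.

ω_d ≈ 103 rad/s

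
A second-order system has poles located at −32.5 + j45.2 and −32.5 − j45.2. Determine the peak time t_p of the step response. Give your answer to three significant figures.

t_p = π/ω_d with ω_d = 45.2 (the imaginary part), so t_p = 0.0695 s.

t_p ≈ 0.0695 s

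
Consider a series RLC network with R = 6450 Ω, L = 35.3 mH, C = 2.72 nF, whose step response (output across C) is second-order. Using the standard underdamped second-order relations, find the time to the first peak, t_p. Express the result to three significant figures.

t_p ≈ 0.0000691 s

For a series RLC circuit (capacitor voltage as output), ω_n = 1/√(LC) = 1/√(35.3 mH · 2.72 nF) = 102000 rad/s.
ζ = (R/2)·√(C/L) = (6450/2)·√(2.72 nF/35.3 mH) = 0.895.
ω_d = ω_n√(1−ζ²) = 45500 rad/s. t_p = π/ω_d = 0.0000691 s.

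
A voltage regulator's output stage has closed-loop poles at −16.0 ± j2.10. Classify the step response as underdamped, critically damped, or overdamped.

Since the poles form a complex-conjugate pair with nonzero imaginary part, the response is underdamped.

underdamped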